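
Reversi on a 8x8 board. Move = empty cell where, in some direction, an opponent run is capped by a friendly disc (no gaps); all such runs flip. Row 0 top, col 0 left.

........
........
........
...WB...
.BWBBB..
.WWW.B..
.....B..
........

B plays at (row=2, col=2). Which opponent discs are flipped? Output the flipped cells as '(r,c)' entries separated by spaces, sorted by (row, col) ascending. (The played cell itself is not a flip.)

Dir NW: first cell '.' (not opp) -> no flip
Dir N: first cell '.' (not opp) -> no flip
Dir NE: first cell '.' (not opp) -> no flip
Dir W: first cell '.' (not opp) -> no flip
Dir E: first cell '.' (not opp) -> no flip
Dir SW: first cell '.' (not opp) -> no flip
Dir S: first cell '.' (not opp) -> no flip
Dir SE: opp run (3,3) capped by B -> flip

Answer: (3,3)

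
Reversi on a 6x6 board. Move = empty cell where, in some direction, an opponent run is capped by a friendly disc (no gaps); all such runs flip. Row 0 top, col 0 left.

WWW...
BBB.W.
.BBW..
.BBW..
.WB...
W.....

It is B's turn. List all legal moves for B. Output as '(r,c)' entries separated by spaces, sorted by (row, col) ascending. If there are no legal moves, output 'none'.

Answer: (0,5) (2,4) (3,4) (4,0) (4,4) (5,1)

Derivation:
(0,3): no bracket -> illegal
(0,4): no bracket -> illegal
(0,5): flips 2 -> legal
(1,3): no bracket -> illegal
(1,5): no bracket -> illegal
(2,4): flips 2 -> legal
(2,5): no bracket -> illegal
(3,0): no bracket -> illegal
(3,4): flips 2 -> legal
(4,0): flips 1 -> legal
(4,3): no bracket -> illegal
(4,4): flips 1 -> legal
(5,1): flips 1 -> legal
(5,2): no bracket -> illegal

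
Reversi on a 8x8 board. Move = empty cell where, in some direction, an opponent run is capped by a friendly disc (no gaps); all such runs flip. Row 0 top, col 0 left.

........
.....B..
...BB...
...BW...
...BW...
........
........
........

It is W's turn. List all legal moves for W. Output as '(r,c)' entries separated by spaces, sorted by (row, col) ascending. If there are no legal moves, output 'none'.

(0,4): no bracket -> illegal
(0,5): no bracket -> illegal
(0,6): no bracket -> illegal
(1,2): flips 1 -> legal
(1,3): no bracket -> illegal
(1,4): flips 1 -> legal
(1,6): no bracket -> illegal
(2,2): flips 1 -> legal
(2,5): no bracket -> illegal
(2,6): no bracket -> illegal
(3,2): flips 1 -> legal
(3,5): no bracket -> illegal
(4,2): flips 1 -> legal
(5,2): flips 1 -> legal
(5,3): no bracket -> illegal
(5,4): no bracket -> illegal

Answer: (1,2) (1,4) (2,2) (3,2) (4,2) (5,2)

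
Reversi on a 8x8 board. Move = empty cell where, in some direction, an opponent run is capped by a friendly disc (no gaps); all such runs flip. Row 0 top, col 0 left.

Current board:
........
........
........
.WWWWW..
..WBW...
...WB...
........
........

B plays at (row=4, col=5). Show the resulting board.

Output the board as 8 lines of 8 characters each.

Place B at (4,5); scan 8 dirs for brackets.
Dir NW: opp run (3,4), next='.' -> no flip
Dir N: opp run (3,5), next='.' -> no flip
Dir NE: first cell '.' (not opp) -> no flip
Dir W: opp run (4,4) capped by B -> flip
Dir E: first cell '.' (not opp) -> no flip
Dir SW: first cell 'B' (not opp) -> no flip
Dir S: first cell '.' (not opp) -> no flip
Dir SE: first cell '.' (not opp) -> no flip
All flips: (4,4)

Answer: ........
........
........
.WWWWW..
..WBBB..
...WB...
........
........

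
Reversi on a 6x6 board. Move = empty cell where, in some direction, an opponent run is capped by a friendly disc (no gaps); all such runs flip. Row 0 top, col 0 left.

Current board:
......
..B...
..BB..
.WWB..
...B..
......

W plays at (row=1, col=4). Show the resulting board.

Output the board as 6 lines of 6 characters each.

Place W at (1,4); scan 8 dirs for brackets.
Dir NW: first cell '.' (not opp) -> no flip
Dir N: first cell '.' (not opp) -> no flip
Dir NE: first cell '.' (not opp) -> no flip
Dir W: first cell '.' (not opp) -> no flip
Dir E: first cell '.' (not opp) -> no flip
Dir SW: opp run (2,3) capped by W -> flip
Dir S: first cell '.' (not opp) -> no flip
Dir SE: first cell '.' (not opp) -> no flip
All flips: (2,3)

Answer: ......
..B.W.
..BW..
.WWB..
...B..
......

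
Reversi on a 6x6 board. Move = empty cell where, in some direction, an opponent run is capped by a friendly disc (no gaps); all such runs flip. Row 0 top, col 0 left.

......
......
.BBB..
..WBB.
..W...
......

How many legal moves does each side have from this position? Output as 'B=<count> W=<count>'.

-- B to move --
(3,1): flips 1 -> legal
(4,1): flips 1 -> legal
(4,3): flips 1 -> legal
(5,1): flips 1 -> legal
(5,2): flips 2 -> legal
(5,3): no bracket -> illegal
B mobility = 5
-- W to move --
(1,0): flips 1 -> legal
(1,1): no bracket -> illegal
(1,2): flips 1 -> legal
(1,3): no bracket -> illegal
(1,4): flips 1 -> legal
(2,0): no bracket -> illegal
(2,4): flips 1 -> legal
(2,5): no bracket -> illegal
(3,0): no bracket -> illegal
(3,1): no bracket -> illegal
(3,5): flips 2 -> legal
(4,3): no bracket -> illegal
(4,4): no bracket -> illegal
(4,5): no bracket -> illegal
W mobility = 5

Answer: B=5 W=5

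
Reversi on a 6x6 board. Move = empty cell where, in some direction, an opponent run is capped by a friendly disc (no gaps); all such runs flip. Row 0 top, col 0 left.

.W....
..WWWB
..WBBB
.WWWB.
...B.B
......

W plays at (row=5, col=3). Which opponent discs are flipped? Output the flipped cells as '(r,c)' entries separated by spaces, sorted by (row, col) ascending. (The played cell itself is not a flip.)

Dir NW: first cell '.' (not opp) -> no flip
Dir N: opp run (4,3) capped by W -> flip
Dir NE: first cell '.' (not opp) -> no flip
Dir W: first cell '.' (not opp) -> no flip
Dir E: first cell '.' (not opp) -> no flip
Dir SW: edge -> no flip
Dir S: edge -> no flip
Dir SE: edge -> no flip

Answer: (4,3)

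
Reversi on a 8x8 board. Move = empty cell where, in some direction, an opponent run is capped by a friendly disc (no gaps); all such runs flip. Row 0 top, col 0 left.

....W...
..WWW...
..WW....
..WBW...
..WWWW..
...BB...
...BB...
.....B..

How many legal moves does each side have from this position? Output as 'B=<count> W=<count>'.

-- B to move --
(0,1): no bracket -> illegal
(0,2): no bracket -> illegal
(0,3): flips 2 -> legal
(0,5): no bracket -> illegal
(1,1): flips 1 -> legal
(1,5): no bracket -> illegal
(2,1): flips 2 -> legal
(2,4): flips 2 -> legal
(2,5): no bracket -> illegal
(3,1): flips 2 -> legal
(3,5): flips 2 -> legal
(3,6): flips 1 -> legal
(4,1): no bracket -> illegal
(4,6): no bracket -> illegal
(5,1): flips 1 -> legal
(5,2): no bracket -> illegal
(5,5): flips 1 -> legal
(5,6): no bracket -> illegal
B mobility = 9
-- W to move --
(2,4): flips 1 -> legal
(5,2): no bracket -> illegal
(5,5): no bracket -> illegal
(6,2): flips 1 -> legal
(6,5): flips 1 -> legal
(6,6): no bracket -> illegal
(7,2): flips 2 -> legal
(7,3): flips 2 -> legal
(7,4): flips 2 -> legal
(7,6): no bracket -> illegal
W mobility = 6

Answer: B=9 W=6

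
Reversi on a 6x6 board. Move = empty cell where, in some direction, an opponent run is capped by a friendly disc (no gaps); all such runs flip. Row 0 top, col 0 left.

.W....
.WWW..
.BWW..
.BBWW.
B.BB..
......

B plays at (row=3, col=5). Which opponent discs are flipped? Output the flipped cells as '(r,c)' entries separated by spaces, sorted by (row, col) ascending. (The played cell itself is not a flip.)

Answer: (3,3) (3,4)

Derivation:
Dir NW: first cell '.' (not opp) -> no flip
Dir N: first cell '.' (not opp) -> no flip
Dir NE: edge -> no flip
Dir W: opp run (3,4) (3,3) capped by B -> flip
Dir E: edge -> no flip
Dir SW: first cell '.' (not opp) -> no flip
Dir S: first cell '.' (not opp) -> no flip
Dir SE: edge -> no flip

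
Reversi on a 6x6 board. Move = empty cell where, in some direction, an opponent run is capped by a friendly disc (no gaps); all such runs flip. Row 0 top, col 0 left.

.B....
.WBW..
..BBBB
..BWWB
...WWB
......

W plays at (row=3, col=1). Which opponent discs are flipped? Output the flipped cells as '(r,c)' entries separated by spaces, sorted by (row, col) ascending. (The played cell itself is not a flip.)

Answer: (2,2) (3,2)

Derivation:
Dir NW: first cell '.' (not opp) -> no flip
Dir N: first cell '.' (not opp) -> no flip
Dir NE: opp run (2,2) capped by W -> flip
Dir W: first cell '.' (not opp) -> no flip
Dir E: opp run (3,2) capped by W -> flip
Dir SW: first cell '.' (not opp) -> no flip
Dir S: first cell '.' (not opp) -> no flip
Dir SE: first cell '.' (not opp) -> no flip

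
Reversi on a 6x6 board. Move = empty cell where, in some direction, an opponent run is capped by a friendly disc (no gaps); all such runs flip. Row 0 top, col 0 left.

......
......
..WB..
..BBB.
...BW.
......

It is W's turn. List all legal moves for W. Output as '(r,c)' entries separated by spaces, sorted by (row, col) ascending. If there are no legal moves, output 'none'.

(1,2): no bracket -> illegal
(1,3): no bracket -> illegal
(1,4): no bracket -> illegal
(2,1): no bracket -> illegal
(2,4): flips 2 -> legal
(2,5): no bracket -> illegal
(3,1): no bracket -> illegal
(3,5): no bracket -> illegal
(4,1): no bracket -> illegal
(4,2): flips 2 -> legal
(4,5): no bracket -> illegal
(5,2): no bracket -> illegal
(5,3): no bracket -> illegal
(5,4): no bracket -> illegal

Answer: (2,4) (4,2)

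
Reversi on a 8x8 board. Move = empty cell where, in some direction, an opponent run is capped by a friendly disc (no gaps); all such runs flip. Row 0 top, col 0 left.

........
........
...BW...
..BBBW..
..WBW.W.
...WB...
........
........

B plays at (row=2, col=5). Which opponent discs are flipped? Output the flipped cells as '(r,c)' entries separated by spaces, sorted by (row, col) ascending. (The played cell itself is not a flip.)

Answer: (2,4)

Derivation:
Dir NW: first cell '.' (not opp) -> no flip
Dir N: first cell '.' (not opp) -> no flip
Dir NE: first cell '.' (not opp) -> no flip
Dir W: opp run (2,4) capped by B -> flip
Dir E: first cell '.' (not opp) -> no flip
Dir SW: first cell 'B' (not opp) -> no flip
Dir S: opp run (3,5), next='.' -> no flip
Dir SE: first cell '.' (not opp) -> no flip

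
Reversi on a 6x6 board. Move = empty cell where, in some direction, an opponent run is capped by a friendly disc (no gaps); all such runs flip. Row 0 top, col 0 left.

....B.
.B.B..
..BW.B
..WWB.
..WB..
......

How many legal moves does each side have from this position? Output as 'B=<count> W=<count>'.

Answer: B=7 W=9

Derivation:
-- B to move --
(1,2): flips 1 -> legal
(1,4): no bracket -> illegal
(2,1): flips 1 -> legal
(2,4): flips 1 -> legal
(3,1): flips 2 -> legal
(4,1): flips 1 -> legal
(4,4): flips 1 -> legal
(5,1): no bracket -> illegal
(5,2): flips 2 -> legal
(5,3): no bracket -> illegal
B mobility = 7
-- W to move --
(0,0): flips 2 -> legal
(0,1): no bracket -> illegal
(0,2): no bracket -> illegal
(0,3): flips 1 -> legal
(0,5): no bracket -> illegal
(1,0): no bracket -> illegal
(1,2): flips 1 -> legal
(1,4): no bracket -> illegal
(1,5): no bracket -> illegal
(2,0): no bracket -> illegal
(2,1): flips 1 -> legal
(2,4): no bracket -> illegal
(3,1): no bracket -> illegal
(3,5): flips 1 -> legal
(4,4): flips 1 -> legal
(4,5): flips 1 -> legal
(5,2): no bracket -> illegal
(5,3): flips 1 -> legal
(5,4): flips 1 -> legal
W mobility = 9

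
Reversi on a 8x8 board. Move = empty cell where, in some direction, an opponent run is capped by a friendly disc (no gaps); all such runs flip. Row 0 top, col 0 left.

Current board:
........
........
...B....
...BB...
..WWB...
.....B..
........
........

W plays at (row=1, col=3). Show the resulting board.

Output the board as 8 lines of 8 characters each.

Answer: ........
...W....
...W....
...WB...
..WWB...
.....B..
........
........

Derivation:
Place W at (1,3); scan 8 dirs for brackets.
Dir NW: first cell '.' (not opp) -> no flip
Dir N: first cell '.' (not opp) -> no flip
Dir NE: first cell '.' (not opp) -> no flip
Dir W: first cell '.' (not opp) -> no flip
Dir E: first cell '.' (not opp) -> no flip
Dir SW: first cell '.' (not opp) -> no flip
Dir S: opp run (2,3) (3,3) capped by W -> flip
Dir SE: first cell '.' (not opp) -> no flip
All flips: (2,3) (3,3)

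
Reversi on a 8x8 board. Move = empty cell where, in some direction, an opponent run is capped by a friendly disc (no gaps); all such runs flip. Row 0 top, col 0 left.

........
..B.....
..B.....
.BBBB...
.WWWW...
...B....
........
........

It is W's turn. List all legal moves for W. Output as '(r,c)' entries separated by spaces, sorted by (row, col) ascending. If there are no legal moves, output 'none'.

(0,1): no bracket -> illegal
(0,2): flips 3 -> legal
(0,3): no bracket -> illegal
(1,1): flips 2 -> legal
(1,3): no bracket -> illegal
(2,0): flips 1 -> legal
(2,1): flips 2 -> legal
(2,3): flips 2 -> legal
(2,4): flips 2 -> legal
(2,5): flips 1 -> legal
(3,0): no bracket -> illegal
(3,5): no bracket -> illegal
(4,0): no bracket -> illegal
(4,5): no bracket -> illegal
(5,2): no bracket -> illegal
(5,4): no bracket -> illegal
(6,2): flips 1 -> legal
(6,3): flips 1 -> legal
(6,4): flips 1 -> legal

Answer: (0,2) (1,1) (2,0) (2,1) (2,3) (2,4) (2,5) (6,2) (6,3) (6,4)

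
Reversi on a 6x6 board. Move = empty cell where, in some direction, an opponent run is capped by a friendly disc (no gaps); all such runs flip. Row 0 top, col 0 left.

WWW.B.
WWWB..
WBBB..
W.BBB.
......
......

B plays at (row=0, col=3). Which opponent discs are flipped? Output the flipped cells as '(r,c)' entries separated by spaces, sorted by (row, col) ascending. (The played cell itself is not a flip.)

Answer: (1,2)

Derivation:
Dir NW: edge -> no flip
Dir N: edge -> no flip
Dir NE: edge -> no flip
Dir W: opp run (0,2) (0,1) (0,0), next=edge -> no flip
Dir E: first cell 'B' (not opp) -> no flip
Dir SW: opp run (1,2) capped by B -> flip
Dir S: first cell 'B' (not opp) -> no flip
Dir SE: first cell '.' (not opp) -> no flip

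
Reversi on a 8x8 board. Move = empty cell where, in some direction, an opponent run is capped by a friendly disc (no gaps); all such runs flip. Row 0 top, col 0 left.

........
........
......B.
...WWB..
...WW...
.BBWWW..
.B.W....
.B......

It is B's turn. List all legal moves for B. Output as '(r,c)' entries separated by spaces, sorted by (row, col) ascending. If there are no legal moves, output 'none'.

Answer: (2,5) (3,2) (5,6) (6,2) (7,4)

Derivation:
(2,2): no bracket -> illegal
(2,3): no bracket -> illegal
(2,4): no bracket -> illegal
(2,5): flips 2 -> legal
(3,2): flips 2 -> legal
(4,2): no bracket -> illegal
(4,5): no bracket -> illegal
(4,6): no bracket -> illegal
(5,6): flips 3 -> legal
(6,2): flips 2 -> legal
(6,4): no bracket -> illegal
(6,5): no bracket -> illegal
(6,6): no bracket -> illegal
(7,2): no bracket -> illegal
(7,3): no bracket -> illegal
(7,4): flips 1 -> legal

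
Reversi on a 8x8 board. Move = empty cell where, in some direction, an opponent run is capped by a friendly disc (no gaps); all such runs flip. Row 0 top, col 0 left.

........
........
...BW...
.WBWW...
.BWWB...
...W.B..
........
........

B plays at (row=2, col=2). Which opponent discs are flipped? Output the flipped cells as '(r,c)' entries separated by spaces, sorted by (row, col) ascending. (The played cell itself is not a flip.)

Answer: (3,3)

Derivation:
Dir NW: first cell '.' (not opp) -> no flip
Dir N: first cell '.' (not opp) -> no flip
Dir NE: first cell '.' (not opp) -> no flip
Dir W: first cell '.' (not opp) -> no flip
Dir E: first cell 'B' (not opp) -> no flip
Dir SW: opp run (3,1), next='.' -> no flip
Dir S: first cell 'B' (not opp) -> no flip
Dir SE: opp run (3,3) capped by B -> flip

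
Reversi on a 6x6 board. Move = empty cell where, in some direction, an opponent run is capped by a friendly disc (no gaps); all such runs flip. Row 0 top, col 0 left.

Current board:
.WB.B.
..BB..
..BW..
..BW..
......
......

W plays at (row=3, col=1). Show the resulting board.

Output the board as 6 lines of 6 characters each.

Answer: .WB.B.
..BB..
..BW..
.WWW..
......
......

Derivation:
Place W at (3,1); scan 8 dirs for brackets.
Dir NW: first cell '.' (not opp) -> no flip
Dir N: first cell '.' (not opp) -> no flip
Dir NE: opp run (2,2) (1,3) (0,4), next=edge -> no flip
Dir W: first cell '.' (not opp) -> no flip
Dir E: opp run (3,2) capped by W -> flip
Dir SW: first cell '.' (not opp) -> no flip
Dir S: first cell '.' (not opp) -> no flip
Dir SE: first cell '.' (not opp) -> no flip
All flips: (3,2)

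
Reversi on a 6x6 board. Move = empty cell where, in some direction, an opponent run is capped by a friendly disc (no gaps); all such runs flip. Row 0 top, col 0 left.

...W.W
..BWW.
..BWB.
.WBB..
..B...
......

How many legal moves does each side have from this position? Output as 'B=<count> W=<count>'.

-- B to move --
(0,2): flips 1 -> legal
(0,4): flips 2 -> legal
(1,5): flips 2 -> legal
(2,0): flips 1 -> legal
(2,1): no bracket -> illegal
(2,5): no bracket -> illegal
(3,0): flips 1 -> legal
(3,4): flips 1 -> legal
(4,0): flips 1 -> legal
(4,1): no bracket -> illegal
B mobility = 7
-- W to move --
(0,1): flips 1 -> legal
(0,2): no bracket -> illegal
(1,1): flips 1 -> legal
(1,5): no bracket -> illegal
(2,1): flips 2 -> legal
(2,5): flips 1 -> legal
(3,4): flips 3 -> legal
(3,5): flips 1 -> legal
(4,1): flips 1 -> legal
(4,3): flips 1 -> legal
(4,4): no bracket -> illegal
(5,1): no bracket -> illegal
(5,2): no bracket -> illegal
(5,3): flips 1 -> legal
W mobility = 9

Answer: B=7 W=9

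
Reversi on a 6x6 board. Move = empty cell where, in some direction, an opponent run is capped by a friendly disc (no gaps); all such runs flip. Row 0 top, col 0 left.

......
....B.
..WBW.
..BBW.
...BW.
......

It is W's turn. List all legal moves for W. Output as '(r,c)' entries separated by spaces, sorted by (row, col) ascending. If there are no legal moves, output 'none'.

Answer: (0,4) (1,2) (3,1) (4,2) (5,2)

Derivation:
(0,3): no bracket -> illegal
(0,4): flips 1 -> legal
(0,5): no bracket -> illegal
(1,2): flips 1 -> legal
(1,3): no bracket -> illegal
(1,5): no bracket -> illegal
(2,1): no bracket -> illegal
(2,5): no bracket -> illegal
(3,1): flips 2 -> legal
(4,1): no bracket -> illegal
(4,2): flips 3 -> legal
(5,2): flips 1 -> legal
(5,3): no bracket -> illegal
(5,4): no bracket -> illegal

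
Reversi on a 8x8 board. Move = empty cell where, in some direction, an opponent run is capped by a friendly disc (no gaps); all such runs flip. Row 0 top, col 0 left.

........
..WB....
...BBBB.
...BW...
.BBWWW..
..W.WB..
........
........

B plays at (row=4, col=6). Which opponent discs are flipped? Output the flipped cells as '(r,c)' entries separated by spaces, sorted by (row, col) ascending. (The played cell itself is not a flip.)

Dir NW: first cell '.' (not opp) -> no flip
Dir N: first cell '.' (not opp) -> no flip
Dir NE: first cell '.' (not opp) -> no flip
Dir W: opp run (4,5) (4,4) (4,3) capped by B -> flip
Dir E: first cell '.' (not opp) -> no flip
Dir SW: first cell 'B' (not opp) -> no flip
Dir S: first cell '.' (not opp) -> no flip
Dir SE: first cell '.' (not opp) -> no flip

Answer: (4,3) (4,4) (4,5)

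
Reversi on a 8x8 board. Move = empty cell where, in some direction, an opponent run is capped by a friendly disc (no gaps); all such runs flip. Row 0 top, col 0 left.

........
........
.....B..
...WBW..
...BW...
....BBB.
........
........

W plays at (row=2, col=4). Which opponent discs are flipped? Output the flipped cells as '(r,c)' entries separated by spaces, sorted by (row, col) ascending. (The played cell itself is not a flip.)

Answer: (3,4)

Derivation:
Dir NW: first cell '.' (not opp) -> no flip
Dir N: first cell '.' (not opp) -> no flip
Dir NE: first cell '.' (not opp) -> no flip
Dir W: first cell '.' (not opp) -> no flip
Dir E: opp run (2,5), next='.' -> no flip
Dir SW: first cell 'W' (not opp) -> no flip
Dir S: opp run (3,4) capped by W -> flip
Dir SE: first cell 'W' (not opp) -> no flip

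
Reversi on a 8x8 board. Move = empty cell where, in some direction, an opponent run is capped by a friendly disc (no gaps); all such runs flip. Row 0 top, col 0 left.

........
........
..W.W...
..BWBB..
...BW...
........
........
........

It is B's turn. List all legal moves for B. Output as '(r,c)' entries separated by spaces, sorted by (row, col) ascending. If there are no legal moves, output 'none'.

(1,1): no bracket -> illegal
(1,2): flips 1 -> legal
(1,3): flips 1 -> legal
(1,4): flips 1 -> legal
(1,5): no bracket -> illegal
(2,1): no bracket -> illegal
(2,3): flips 1 -> legal
(2,5): no bracket -> illegal
(3,1): no bracket -> illegal
(4,2): no bracket -> illegal
(4,5): flips 1 -> legal
(5,3): flips 1 -> legal
(5,4): flips 1 -> legal
(5,5): no bracket -> illegal

Answer: (1,2) (1,3) (1,4) (2,3) (4,5) (5,3) (5,4)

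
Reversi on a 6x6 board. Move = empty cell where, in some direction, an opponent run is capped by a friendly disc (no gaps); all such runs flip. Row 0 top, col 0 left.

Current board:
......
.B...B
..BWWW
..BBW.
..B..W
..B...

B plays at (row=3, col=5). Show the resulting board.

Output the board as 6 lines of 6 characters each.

Place B at (3,5); scan 8 dirs for brackets.
Dir NW: opp run (2,4), next='.' -> no flip
Dir N: opp run (2,5) capped by B -> flip
Dir NE: edge -> no flip
Dir W: opp run (3,4) capped by B -> flip
Dir E: edge -> no flip
Dir SW: first cell '.' (not opp) -> no flip
Dir S: opp run (4,5), next='.' -> no flip
Dir SE: edge -> no flip
All flips: (2,5) (3,4)

Answer: ......
.B...B
..BWWB
..BBBB
..B..W
..B...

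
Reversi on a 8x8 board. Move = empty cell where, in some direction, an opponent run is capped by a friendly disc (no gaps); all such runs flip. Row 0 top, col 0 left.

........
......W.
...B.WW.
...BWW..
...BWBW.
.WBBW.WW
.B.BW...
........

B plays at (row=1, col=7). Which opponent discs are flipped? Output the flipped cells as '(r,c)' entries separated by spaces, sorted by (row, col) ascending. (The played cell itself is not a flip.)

Answer: (2,6) (3,5) (4,4)

Derivation:
Dir NW: first cell '.' (not opp) -> no flip
Dir N: first cell '.' (not opp) -> no flip
Dir NE: edge -> no flip
Dir W: opp run (1,6), next='.' -> no flip
Dir E: edge -> no flip
Dir SW: opp run (2,6) (3,5) (4,4) capped by B -> flip
Dir S: first cell '.' (not opp) -> no flip
Dir SE: edge -> no flip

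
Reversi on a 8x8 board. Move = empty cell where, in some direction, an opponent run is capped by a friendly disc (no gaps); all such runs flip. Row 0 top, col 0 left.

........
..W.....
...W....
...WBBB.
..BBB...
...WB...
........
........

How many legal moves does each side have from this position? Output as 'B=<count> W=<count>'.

Answer: B=9 W=6

Derivation:
-- B to move --
(0,1): flips 2 -> legal
(0,2): no bracket -> illegal
(0,3): no bracket -> illegal
(1,1): no bracket -> illegal
(1,3): flips 2 -> legal
(1,4): no bracket -> illegal
(2,1): no bracket -> illegal
(2,2): flips 1 -> legal
(2,4): flips 1 -> legal
(3,2): flips 1 -> legal
(5,2): flips 1 -> legal
(6,2): flips 1 -> legal
(6,3): flips 1 -> legal
(6,4): flips 1 -> legal
B mobility = 9
-- W to move --
(2,4): no bracket -> illegal
(2,5): no bracket -> illegal
(2,6): flips 2 -> legal
(2,7): no bracket -> illegal
(3,1): flips 1 -> legal
(3,2): no bracket -> illegal
(3,7): flips 3 -> legal
(4,1): no bracket -> illegal
(4,5): flips 1 -> legal
(4,6): no bracket -> illegal
(4,7): no bracket -> illegal
(5,1): flips 1 -> legal
(5,2): no bracket -> illegal
(5,5): flips 2 -> legal
(6,3): no bracket -> illegal
(6,4): no bracket -> illegal
(6,5): no bracket -> illegal
W mobility = 6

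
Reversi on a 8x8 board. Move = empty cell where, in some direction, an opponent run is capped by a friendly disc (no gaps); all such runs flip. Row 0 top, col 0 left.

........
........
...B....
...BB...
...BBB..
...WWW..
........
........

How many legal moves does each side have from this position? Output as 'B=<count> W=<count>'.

-- B to move --
(4,2): no bracket -> illegal
(4,6): no bracket -> illegal
(5,2): no bracket -> illegal
(5,6): no bracket -> illegal
(6,2): flips 1 -> legal
(6,3): flips 2 -> legal
(6,4): flips 1 -> legal
(6,5): flips 2 -> legal
(6,6): flips 1 -> legal
B mobility = 5
-- W to move --
(1,2): no bracket -> illegal
(1,3): flips 3 -> legal
(1,4): no bracket -> illegal
(2,2): flips 2 -> legal
(2,4): flips 2 -> legal
(2,5): no bracket -> illegal
(3,2): flips 1 -> legal
(3,5): flips 2 -> legal
(3,6): flips 1 -> legal
(4,2): no bracket -> illegal
(4,6): no bracket -> illegal
(5,2): no bracket -> illegal
(5,6): no bracket -> illegal
W mobility = 6

Answer: B=5 W=6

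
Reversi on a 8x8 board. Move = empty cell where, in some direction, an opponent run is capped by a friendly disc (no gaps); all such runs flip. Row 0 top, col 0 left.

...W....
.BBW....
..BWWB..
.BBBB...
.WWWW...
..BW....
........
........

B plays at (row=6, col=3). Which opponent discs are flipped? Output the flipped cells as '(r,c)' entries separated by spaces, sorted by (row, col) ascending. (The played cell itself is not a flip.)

Dir NW: first cell 'B' (not opp) -> no flip
Dir N: opp run (5,3) (4,3) capped by B -> flip
Dir NE: first cell '.' (not opp) -> no flip
Dir W: first cell '.' (not opp) -> no flip
Dir E: first cell '.' (not opp) -> no flip
Dir SW: first cell '.' (not opp) -> no flip
Dir S: first cell '.' (not opp) -> no flip
Dir SE: first cell '.' (not opp) -> no flip

Answer: (4,3) (5,3)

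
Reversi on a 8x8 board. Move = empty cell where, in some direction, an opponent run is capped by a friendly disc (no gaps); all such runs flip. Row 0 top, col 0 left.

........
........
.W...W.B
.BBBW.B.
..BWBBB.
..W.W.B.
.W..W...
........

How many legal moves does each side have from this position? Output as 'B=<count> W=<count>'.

Answer: B=11 W=6

Derivation:
-- B to move --
(1,0): flips 1 -> legal
(1,1): flips 1 -> legal
(1,2): no bracket -> illegal
(1,4): flips 1 -> legal
(1,5): no bracket -> illegal
(1,6): no bracket -> illegal
(2,0): no bracket -> illegal
(2,2): no bracket -> illegal
(2,3): flips 1 -> legal
(2,4): flips 1 -> legal
(2,6): no bracket -> illegal
(3,0): no bracket -> illegal
(3,5): flips 1 -> legal
(4,1): no bracket -> illegal
(5,0): no bracket -> illegal
(5,1): no bracket -> illegal
(5,3): flips 1 -> legal
(5,5): no bracket -> illegal
(6,0): no bracket -> illegal
(6,2): flips 1 -> legal
(6,3): flips 1 -> legal
(6,5): flips 2 -> legal
(7,0): no bracket -> illegal
(7,1): no bracket -> illegal
(7,2): no bracket -> illegal
(7,3): no bracket -> illegal
(7,4): flips 2 -> legal
(7,5): no bracket -> illegal
B mobility = 11
-- W to move --
(1,6): no bracket -> illegal
(1,7): no bracket -> illegal
(2,0): no bracket -> illegal
(2,2): flips 2 -> legal
(2,3): flips 1 -> legal
(2,4): no bracket -> illegal
(2,6): no bracket -> illegal
(3,0): flips 3 -> legal
(3,5): no bracket -> illegal
(3,7): no bracket -> illegal
(4,0): no bracket -> illegal
(4,1): flips 2 -> legal
(4,7): flips 4 -> legal
(5,1): no bracket -> illegal
(5,3): no bracket -> illegal
(5,5): no bracket -> illegal
(5,7): no bracket -> illegal
(6,5): no bracket -> illegal
(6,6): no bracket -> illegal
(6,7): flips 2 -> legal
W mobility = 6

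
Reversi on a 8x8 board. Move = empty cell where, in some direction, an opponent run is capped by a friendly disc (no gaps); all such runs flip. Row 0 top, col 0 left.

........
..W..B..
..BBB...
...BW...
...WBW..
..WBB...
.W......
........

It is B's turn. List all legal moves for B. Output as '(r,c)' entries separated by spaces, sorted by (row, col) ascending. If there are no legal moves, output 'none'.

Answer: (0,1) (0,2) (3,2) (3,5) (3,6) (4,2) (4,6) (5,1) (5,6)

Derivation:
(0,1): flips 1 -> legal
(0,2): flips 1 -> legal
(0,3): no bracket -> illegal
(1,1): no bracket -> illegal
(1,3): no bracket -> illegal
(2,1): no bracket -> illegal
(2,5): no bracket -> illegal
(3,2): flips 1 -> legal
(3,5): flips 1 -> legal
(3,6): flips 1 -> legal
(4,1): no bracket -> illegal
(4,2): flips 1 -> legal
(4,6): flips 1 -> legal
(5,0): no bracket -> illegal
(5,1): flips 1 -> legal
(5,5): no bracket -> illegal
(5,6): flips 2 -> legal
(6,0): no bracket -> illegal
(6,2): no bracket -> illegal
(6,3): no bracket -> illegal
(7,0): no bracket -> illegal
(7,1): no bracket -> illegal
(7,2): no bracket -> illegal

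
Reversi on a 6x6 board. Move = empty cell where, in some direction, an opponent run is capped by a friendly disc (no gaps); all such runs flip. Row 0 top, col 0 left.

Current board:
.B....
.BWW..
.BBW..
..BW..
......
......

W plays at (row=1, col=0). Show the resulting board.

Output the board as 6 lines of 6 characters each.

Place W at (1,0); scan 8 dirs for brackets.
Dir NW: edge -> no flip
Dir N: first cell '.' (not opp) -> no flip
Dir NE: opp run (0,1), next=edge -> no flip
Dir W: edge -> no flip
Dir E: opp run (1,1) capped by W -> flip
Dir SW: edge -> no flip
Dir S: first cell '.' (not opp) -> no flip
Dir SE: opp run (2,1) (3,2), next='.' -> no flip
All flips: (1,1)

Answer: .B....
WWWW..
.BBW..
..BW..
......
......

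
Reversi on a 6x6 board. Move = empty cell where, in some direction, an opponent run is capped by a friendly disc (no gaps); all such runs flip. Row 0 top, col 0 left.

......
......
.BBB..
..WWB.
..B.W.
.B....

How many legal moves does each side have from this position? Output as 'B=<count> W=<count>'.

Answer: B=6 W=8

Derivation:
-- B to move --
(2,4): flips 1 -> legal
(3,1): flips 2 -> legal
(3,5): no bracket -> illegal
(4,1): flips 1 -> legal
(4,3): flips 2 -> legal
(4,5): no bracket -> illegal
(5,3): no bracket -> illegal
(5,4): flips 1 -> legal
(5,5): flips 2 -> legal
B mobility = 6
-- W to move --
(1,0): flips 1 -> legal
(1,1): flips 1 -> legal
(1,2): flips 1 -> legal
(1,3): flips 1 -> legal
(1,4): flips 1 -> legal
(2,0): no bracket -> illegal
(2,4): flips 1 -> legal
(2,5): no bracket -> illegal
(3,0): no bracket -> illegal
(3,1): no bracket -> illegal
(3,5): flips 1 -> legal
(4,0): no bracket -> illegal
(4,1): no bracket -> illegal
(4,3): no bracket -> illegal
(4,5): no bracket -> illegal
(5,0): no bracket -> illegal
(5,2): flips 1 -> legal
(5,3): no bracket -> illegal
W mobility = 8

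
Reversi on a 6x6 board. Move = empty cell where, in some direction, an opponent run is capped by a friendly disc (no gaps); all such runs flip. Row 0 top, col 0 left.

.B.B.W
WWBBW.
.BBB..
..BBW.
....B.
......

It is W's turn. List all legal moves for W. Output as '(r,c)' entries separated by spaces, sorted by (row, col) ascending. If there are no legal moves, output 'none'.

(0,0): no bracket -> illegal
(0,2): no bracket -> illegal
(0,4): no bracket -> illegal
(2,0): no bracket -> illegal
(2,4): no bracket -> illegal
(3,0): no bracket -> illegal
(3,1): flips 3 -> legal
(3,5): no bracket -> illegal
(4,1): flips 2 -> legal
(4,2): no bracket -> illegal
(4,3): flips 2 -> legal
(4,5): no bracket -> illegal
(5,3): no bracket -> illegal
(5,4): flips 1 -> legal
(5,5): flips 3 -> legal

Answer: (3,1) (4,1) (4,3) (5,4) (5,5)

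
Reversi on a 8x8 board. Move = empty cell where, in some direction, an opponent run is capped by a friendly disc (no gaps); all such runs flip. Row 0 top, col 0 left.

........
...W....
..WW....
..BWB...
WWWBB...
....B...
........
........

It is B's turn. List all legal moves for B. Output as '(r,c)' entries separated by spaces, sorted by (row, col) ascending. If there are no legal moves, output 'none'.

(0,2): no bracket -> illegal
(0,3): flips 3 -> legal
(0,4): no bracket -> illegal
(1,1): flips 2 -> legal
(1,2): flips 2 -> legal
(1,4): flips 1 -> legal
(2,1): no bracket -> illegal
(2,4): no bracket -> illegal
(3,0): no bracket -> illegal
(3,1): no bracket -> illegal
(5,0): flips 1 -> legal
(5,1): no bracket -> illegal
(5,2): flips 1 -> legal
(5,3): no bracket -> illegal

Answer: (0,3) (1,1) (1,2) (1,4) (5,0) (5,2)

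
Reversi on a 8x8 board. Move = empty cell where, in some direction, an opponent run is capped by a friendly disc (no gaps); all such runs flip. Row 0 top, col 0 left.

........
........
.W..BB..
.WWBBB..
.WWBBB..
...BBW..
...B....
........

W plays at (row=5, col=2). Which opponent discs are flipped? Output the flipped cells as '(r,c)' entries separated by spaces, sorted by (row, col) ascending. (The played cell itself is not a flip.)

Dir NW: first cell 'W' (not opp) -> no flip
Dir N: first cell 'W' (not opp) -> no flip
Dir NE: opp run (4,3) (3,4) (2,5), next='.' -> no flip
Dir W: first cell '.' (not opp) -> no flip
Dir E: opp run (5,3) (5,4) capped by W -> flip
Dir SW: first cell '.' (not opp) -> no flip
Dir S: first cell '.' (not opp) -> no flip
Dir SE: opp run (6,3), next='.' -> no flip

Answer: (5,3) (5,4)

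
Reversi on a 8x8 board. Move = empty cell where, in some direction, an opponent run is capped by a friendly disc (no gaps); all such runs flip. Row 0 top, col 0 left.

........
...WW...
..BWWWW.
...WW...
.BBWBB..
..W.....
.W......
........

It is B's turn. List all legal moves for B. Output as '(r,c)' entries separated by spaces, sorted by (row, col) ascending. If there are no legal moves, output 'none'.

Answer: (0,4) (1,2) (1,5) (2,7) (6,2) (6,3)

Derivation:
(0,2): no bracket -> illegal
(0,3): no bracket -> illegal
(0,4): flips 4 -> legal
(0,5): no bracket -> illegal
(1,2): flips 2 -> legal
(1,5): flips 2 -> legal
(1,6): no bracket -> illegal
(1,7): no bracket -> illegal
(2,7): flips 4 -> legal
(3,2): no bracket -> illegal
(3,5): no bracket -> illegal
(3,6): no bracket -> illegal
(3,7): no bracket -> illegal
(5,0): no bracket -> illegal
(5,1): no bracket -> illegal
(5,3): no bracket -> illegal
(5,4): no bracket -> illegal
(6,0): no bracket -> illegal
(6,2): flips 1 -> legal
(6,3): flips 1 -> legal
(7,0): no bracket -> illegal
(7,1): no bracket -> illegal
(7,2): no bracket -> illegal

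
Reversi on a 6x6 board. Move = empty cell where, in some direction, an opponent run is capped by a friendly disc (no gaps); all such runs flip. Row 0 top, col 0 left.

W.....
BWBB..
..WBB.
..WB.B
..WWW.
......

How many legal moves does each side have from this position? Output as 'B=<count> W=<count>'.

Answer: B=7 W=8

Derivation:
-- B to move --
(0,1): no bracket -> illegal
(0,2): no bracket -> illegal
(2,0): no bracket -> illegal
(2,1): flips 1 -> legal
(3,1): flips 2 -> legal
(3,4): no bracket -> illegal
(4,1): flips 1 -> legal
(4,5): no bracket -> illegal
(5,1): flips 1 -> legal
(5,2): flips 3 -> legal
(5,3): flips 2 -> legal
(5,4): no bracket -> illegal
(5,5): flips 1 -> legal
B mobility = 7
-- W to move --
(0,1): no bracket -> illegal
(0,2): flips 1 -> legal
(0,3): flips 3 -> legal
(0,4): flips 1 -> legal
(1,4): flips 3 -> legal
(1,5): flips 2 -> legal
(2,0): flips 1 -> legal
(2,1): no bracket -> illegal
(2,5): flips 2 -> legal
(3,4): flips 1 -> legal
(4,5): no bracket -> illegal
W mobility = 8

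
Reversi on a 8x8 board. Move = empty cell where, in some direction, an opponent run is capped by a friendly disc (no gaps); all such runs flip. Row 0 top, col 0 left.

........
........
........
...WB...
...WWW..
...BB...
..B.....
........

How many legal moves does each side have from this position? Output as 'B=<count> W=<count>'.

-- B to move --
(2,2): no bracket -> illegal
(2,3): flips 2 -> legal
(2,4): no bracket -> illegal
(3,2): flips 2 -> legal
(3,5): flips 1 -> legal
(3,6): flips 1 -> legal
(4,2): no bracket -> illegal
(4,6): no bracket -> illegal
(5,2): flips 1 -> legal
(5,5): no bracket -> illegal
(5,6): flips 1 -> legal
B mobility = 6
-- W to move --
(2,3): flips 1 -> legal
(2,4): flips 1 -> legal
(2,5): flips 1 -> legal
(3,5): flips 1 -> legal
(4,2): no bracket -> illegal
(5,1): no bracket -> illegal
(5,2): no bracket -> illegal
(5,5): no bracket -> illegal
(6,1): no bracket -> illegal
(6,3): flips 2 -> legal
(6,4): flips 1 -> legal
(6,5): flips 1 -> legal
(7,1): flips 2 -> legal
(7,2): no bracket -> illegal
(7,3): no bracket -> illegal
W mobility = 8

Answer: B=6 W=8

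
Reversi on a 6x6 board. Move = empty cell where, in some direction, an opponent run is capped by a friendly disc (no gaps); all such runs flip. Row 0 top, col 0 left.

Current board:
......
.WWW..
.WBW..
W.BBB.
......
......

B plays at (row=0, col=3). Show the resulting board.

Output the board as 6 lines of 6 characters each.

Place B at (0,3); scan 8 dirs for brackets.
Dir NW: edge -> no flip
Dir N: edge -> no flip
Dir NE: edge -> no flip
Dir W: first cell '.' (not opp) -> no flip
Dir E: first cell '.' (not opp) -> no flip
Dir SW: opp run (1,2) (2,1) (3,0), next=edge -> no flip
Dir S: opp run (1,3) (2,3) capped by B -> flip
Dir SE: first cell '.' (not opp) -> no flip
All flips: (1,3) (2,3)

Answer: ...B..
.WWB..
.WBB..
W.BBB.
......
......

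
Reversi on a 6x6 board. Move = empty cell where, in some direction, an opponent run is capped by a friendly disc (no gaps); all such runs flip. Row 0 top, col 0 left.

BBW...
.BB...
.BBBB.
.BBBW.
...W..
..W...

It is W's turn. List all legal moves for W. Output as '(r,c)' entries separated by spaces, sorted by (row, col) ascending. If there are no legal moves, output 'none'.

Answer: (1,0) (1,3) (1,4) (2,0) (3,0) (4,2)

Derivation:
(0,3): no bracket -> illegal
(1,0): flips 2 -> legal
(1,3): flips 2 -> legal
(1,4): flips 1 -> legal
(1,5): no bracket -> illegal
(2,0): flips 1 -> legal
(2,5): no bracket -> illegal
(3,0): flips 3 -> legal
(3,5): no bracket -> illegal
(4,0): no bracket -> illegal
(4,1): no bracket -> illegal
(4,2): flips 3 -> legal
(4,4): no bracket -> illegal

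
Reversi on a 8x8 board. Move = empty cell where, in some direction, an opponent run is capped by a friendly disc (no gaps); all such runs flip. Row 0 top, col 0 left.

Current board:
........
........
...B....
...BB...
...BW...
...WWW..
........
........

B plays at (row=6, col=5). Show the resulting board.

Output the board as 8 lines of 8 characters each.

Place B at (6,5); scan 8 dirs for brackets.
Dir NW: opp run (5,4) capped by B -> flip
Dir N: opp run (5,5), next='.' -> no flip
Dir NE: first cell '.' (not opp) -> no flip
Dir W: first cell '.' (not opp) -> no flip
Dir E: first cell '.' (not opp) -> no flip
Dir SW: first cell '.' (not opp) -> no flip
Dir S: first cell '.' (not opp) -> no flip
Dir SE: first cell '.' (not opp) -> no flip
All flips: (5,4)

Answer: ........
........
...B....
...BB...
...BW...
...WBW..
.....B..
........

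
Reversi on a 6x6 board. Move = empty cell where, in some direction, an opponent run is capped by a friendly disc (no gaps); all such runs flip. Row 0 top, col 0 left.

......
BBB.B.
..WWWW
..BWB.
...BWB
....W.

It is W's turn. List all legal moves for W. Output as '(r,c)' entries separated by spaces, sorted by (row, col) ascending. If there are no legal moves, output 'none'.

Answer: (0,0) (0,1) (0,2) (0,3) (0,4) (0,5) (2,1) (3,1) (3,5) (4,1) (4,2) (5,2) (5,3)

Derivation:
(0,0): flips 1 -> legal
(0,1): flips 1 -> legal
(0,2): flips 1 -> legal
(0,3): flips 1 -> legal
(0,4): flips 1 -> legal
(0,5): flips 1 -> legal
(1,3): no bracket -> illegal
(1,5): no bracket -> illegal
(2,0): no bracket -> illegal
(2,1): flips 2 -> legal
(3,1): flips 1 -> legal
(3,5): flips 1 -> legal
(4,1): flips 1 -> legal
(4,2): flips 2 -> legal
(5,2): flips 2 -> legal
(5,3): flips 1 -> legal
(5,5): no bracket -> illegal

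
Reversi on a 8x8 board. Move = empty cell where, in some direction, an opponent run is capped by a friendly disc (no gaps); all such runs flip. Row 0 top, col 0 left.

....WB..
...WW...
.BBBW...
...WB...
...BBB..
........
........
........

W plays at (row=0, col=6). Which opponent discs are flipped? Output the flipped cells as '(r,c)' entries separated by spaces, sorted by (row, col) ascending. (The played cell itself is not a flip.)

Dir NW: edge -> no flip
Dir N: edge -> no flip
Dir NE: edge -> no flip
Dir W: opp run (0,5) capped by W -> flip
Dir E: first cell '.' (not opp) -> no flip
Dir SW: first cell '.' (not opp) -> no flip
Dir S: first cell '.' (not opp) -> no flip
Dir SE: first cell '.' (not opp) -> no flip

Answer: (0,5)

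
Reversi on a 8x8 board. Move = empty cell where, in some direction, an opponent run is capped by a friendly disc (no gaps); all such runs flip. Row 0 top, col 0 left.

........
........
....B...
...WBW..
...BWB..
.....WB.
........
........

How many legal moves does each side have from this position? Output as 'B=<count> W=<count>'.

Answer: B=8 W=7

Derivation:
-- B to move --
(2,2): no bracket -> illegal
(2,3): flips 1 -> legal
(2,5): flips 1 -> legal
(2,6): no bracket -> illegal
(3,2): flips 1 -> legal
(3,6): flips 1 -> legal
(4,2): flips 1 -> legal
(4,6): flips 1 -> legal
(5,3): no bracket -> illegal
(5,4): flips 2 -> legal
(6,4): no bracket -> illegal
(6,5): flips 1 -> legal
(6,6): no bracket -> illegal
B mobility = 8
-- W to move --
(1,3): flips 1 -> legal
(1,4): flips 2 -> legal
(1,5): flips 1 -> legal
(2,3): no bracket -> illegal
(2,5): no bracket -> illegal
(3,2): no bracket -> illegal
(3,6): no bracket -> illegal
(4,2): flips 1 -> legal
(4,6): flips 1 -> legal
(4,7): no bracket -> illegal
(5,2): no bracket -> illegal
(5,3): flips 1 -> legal
(5,4): no bracket -> illegal
(5,7): flips 1 -> legal
(6,5): no bracket -> illegal
(6,6): no bracket -> illegal
(6,7): no bracket -> illegal
W mobility = 7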